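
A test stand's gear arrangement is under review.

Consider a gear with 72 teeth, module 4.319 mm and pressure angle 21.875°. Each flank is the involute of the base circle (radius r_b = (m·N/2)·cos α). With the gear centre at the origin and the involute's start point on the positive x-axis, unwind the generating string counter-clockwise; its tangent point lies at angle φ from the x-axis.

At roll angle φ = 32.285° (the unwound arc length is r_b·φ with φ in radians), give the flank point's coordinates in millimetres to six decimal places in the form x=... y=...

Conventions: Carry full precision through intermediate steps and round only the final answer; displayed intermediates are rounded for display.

class = single-mesh tooth geometry [base-circle involute, m = 4.319, 72T]
pitch radius r_p = m·N/2 = 4.319·72/2 = 155.484000
base radius r_b = r_p·cos α = 155.484000·cos 21.875° = 144.288983
roll angle φ = 32.285° = 0.56347955 rad
x = r_b·(cos φ + φ·sin φ) = 165.409083
y = r_b·(sin φ − φ·cos φ) = 8.334777

x=165.409083 y=8.334777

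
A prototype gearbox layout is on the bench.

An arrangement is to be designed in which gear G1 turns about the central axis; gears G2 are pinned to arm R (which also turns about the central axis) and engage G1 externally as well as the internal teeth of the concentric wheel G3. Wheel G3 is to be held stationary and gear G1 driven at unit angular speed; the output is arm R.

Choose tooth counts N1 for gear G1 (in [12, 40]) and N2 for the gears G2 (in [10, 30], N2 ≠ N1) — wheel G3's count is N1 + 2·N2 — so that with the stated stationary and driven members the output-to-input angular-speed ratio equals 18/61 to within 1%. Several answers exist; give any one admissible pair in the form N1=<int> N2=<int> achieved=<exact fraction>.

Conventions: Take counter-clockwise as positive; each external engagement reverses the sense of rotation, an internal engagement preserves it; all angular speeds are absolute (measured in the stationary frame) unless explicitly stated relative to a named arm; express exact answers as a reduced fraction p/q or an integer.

class = planetary set [ratio 18/61 wanted; Willis about the carrier]
Willis with ω_ring = 0: ω_arm/ω_sun = N1/(N1+N3); set equal to 18/61  ⇒  N3/N1 = 1/(18/61) − 1 = 43/18
N3 = N1 + 2·N2  ⇒  N2/N1 = (N3/N1 − 1)/2 = (43/18 − 1)/2 = 25/36
smallest multiple with N1 ≥ 12 and N2 ≥ 10: k = 1  ⇒  N1 = 1·36 = 36, N2 = 1·25 = 25 (N1 ≤ 40, N2 ≤ 30, N2 ≠ N1 ✓), N3 = 36 + 2·25 = 86
check: N1/(N1+N3) with N1 = 36, N3 = 86 gives 18/61; |achieved − target| = 0 ≤ 9/3050 ✓

N1=36 N2=25 achieved=18/61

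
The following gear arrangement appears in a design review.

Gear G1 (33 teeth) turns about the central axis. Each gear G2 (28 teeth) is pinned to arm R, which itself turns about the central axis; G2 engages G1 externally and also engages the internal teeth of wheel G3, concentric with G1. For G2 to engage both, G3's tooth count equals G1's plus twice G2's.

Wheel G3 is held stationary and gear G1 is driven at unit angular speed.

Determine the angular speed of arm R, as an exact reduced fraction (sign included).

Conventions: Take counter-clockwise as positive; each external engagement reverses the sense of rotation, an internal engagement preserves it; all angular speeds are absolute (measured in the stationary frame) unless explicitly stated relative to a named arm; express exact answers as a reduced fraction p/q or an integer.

33/122

recognized (axles ride arm R): planetary set, 33/28/89 teeth
ring teeth: 33 + 2·28 = 89
33(ω_sun−ω_arm) = −89(ω_ring−ω_arm),  ω_ring = 0, ω_sun = 1
33(1−ω_arm) = −89(0−ω_arm)  ⇒  122·ω_arm = 33  ⇒  ω_arm = 33/122
exact speed ratio = 33/122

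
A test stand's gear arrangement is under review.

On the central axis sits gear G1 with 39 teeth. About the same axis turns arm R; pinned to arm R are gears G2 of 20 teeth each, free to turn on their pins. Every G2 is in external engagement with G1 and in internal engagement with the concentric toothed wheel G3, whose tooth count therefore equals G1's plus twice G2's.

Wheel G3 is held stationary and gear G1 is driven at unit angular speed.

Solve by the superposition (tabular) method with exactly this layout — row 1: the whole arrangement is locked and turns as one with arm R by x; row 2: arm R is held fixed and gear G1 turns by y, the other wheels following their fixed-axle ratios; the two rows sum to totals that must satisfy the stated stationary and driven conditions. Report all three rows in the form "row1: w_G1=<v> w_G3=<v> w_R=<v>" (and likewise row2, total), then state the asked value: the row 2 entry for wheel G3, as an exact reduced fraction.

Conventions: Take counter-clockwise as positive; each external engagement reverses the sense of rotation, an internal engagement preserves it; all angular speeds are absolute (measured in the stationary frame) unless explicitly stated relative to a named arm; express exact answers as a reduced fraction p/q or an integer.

planetary set (39T centre, 20T on arm, 79T internal) — Willis relation
row 1 — lock + rotate with arm: ω_sun = ω_ring = ω_arm = x
row 2: sun turns y, ring = −(39/79)·y, arm 0
boundary: total ω_ring = x − (39/79)·y = 0 and total ω_sun = x + y = 1  ⇒  y = 79/118, x = 39/118
row 2 ring = −(39/79)·79/118 = -39/118
totals (row 1 + row 2): sun 39/118 + 79/118 = 1, ring 39/118 + (-39/118) = 0, arm 39/118 + 0 = 39/118
asked cell (row2, ring) = -39/118

row1: w_G1=39/118 w_G3=39/118 w_R=39/118
row2: w_G1=79/118 w_G3=-39/118 w_R=0
total: w_G1=1 w_G3=0 w_R=39/118
asked value: -39/118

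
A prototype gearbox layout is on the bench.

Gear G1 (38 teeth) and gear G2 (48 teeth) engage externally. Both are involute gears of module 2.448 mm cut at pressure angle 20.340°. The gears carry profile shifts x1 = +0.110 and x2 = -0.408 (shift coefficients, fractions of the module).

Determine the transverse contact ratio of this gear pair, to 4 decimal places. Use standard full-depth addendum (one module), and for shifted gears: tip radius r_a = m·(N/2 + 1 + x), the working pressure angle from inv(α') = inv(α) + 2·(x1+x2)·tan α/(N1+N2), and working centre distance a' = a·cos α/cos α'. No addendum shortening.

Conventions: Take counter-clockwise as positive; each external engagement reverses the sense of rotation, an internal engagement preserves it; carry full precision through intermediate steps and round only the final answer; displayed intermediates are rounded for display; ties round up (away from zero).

recognized (one external pair, fixed centres): single-mesh tooth geometry, m = 2.448, N1 = 38, N2 = 48
base radii: r_b1 = 43.611814, r_b2 = 55.088607
tip radii: r_a1 = 49.229280, r_a2 = 60.201216
inv(α') = inv(20.340°) + 2·(+0.110-0.408)·tan α/(38+48) = 0.01313606  ⇒  α' = 19.20115°
a' = a·cos α / cos α' = 105.2640·cos 20.340°/cos 19.20115° = 104.514590
action lengths: √(r_a1²−r_b1²) = 22.837068, √(r_a2²−r_b2²) = 24.278216
base pitch p_b = π·m·cos α = 7.211082
CR = (22.837068 + 24.278216 − 104.514590·sin 19.20115°)/7.211082 = 1.766995
contact ratio ≈ 1.7670

1.7670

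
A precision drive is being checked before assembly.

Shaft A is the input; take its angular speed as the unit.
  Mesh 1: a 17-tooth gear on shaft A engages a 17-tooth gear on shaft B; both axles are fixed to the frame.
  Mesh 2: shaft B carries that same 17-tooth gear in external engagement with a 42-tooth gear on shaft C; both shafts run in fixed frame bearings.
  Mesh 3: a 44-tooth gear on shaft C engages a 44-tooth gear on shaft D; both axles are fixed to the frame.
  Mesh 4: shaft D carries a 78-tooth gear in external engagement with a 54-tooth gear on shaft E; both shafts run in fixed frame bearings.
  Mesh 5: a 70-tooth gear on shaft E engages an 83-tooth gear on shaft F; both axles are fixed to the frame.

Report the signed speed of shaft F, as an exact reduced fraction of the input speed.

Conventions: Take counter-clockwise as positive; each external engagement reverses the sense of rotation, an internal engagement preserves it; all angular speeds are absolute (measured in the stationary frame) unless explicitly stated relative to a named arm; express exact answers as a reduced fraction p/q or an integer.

5-mesh fixed-axis compound train (all bearings frame-fixed)
mesh 1 [17T→17T]: |ω|/ω_in = 1×17/17 = 1, sense flips to −
mesh 2 [17T→42T]: |ω|/ω_in = 1×17/42 = 17/42, sense flips to +
mesh 3 [44T→44T]: |ω|/ω_in = (17/42)×44/44 = 17/42, sense flips to −
mesh 4 [78T→54T]: |ω|/ω_in = (17/42)×78/54 = 221/378, sense flips to +
mesh 5 [70T→83T]: |ω|/ω_in = (221/378)×70/83 = 1105/2241, sense flips to −
signed output speed (× input speed) = -1105/2241

-1105/2241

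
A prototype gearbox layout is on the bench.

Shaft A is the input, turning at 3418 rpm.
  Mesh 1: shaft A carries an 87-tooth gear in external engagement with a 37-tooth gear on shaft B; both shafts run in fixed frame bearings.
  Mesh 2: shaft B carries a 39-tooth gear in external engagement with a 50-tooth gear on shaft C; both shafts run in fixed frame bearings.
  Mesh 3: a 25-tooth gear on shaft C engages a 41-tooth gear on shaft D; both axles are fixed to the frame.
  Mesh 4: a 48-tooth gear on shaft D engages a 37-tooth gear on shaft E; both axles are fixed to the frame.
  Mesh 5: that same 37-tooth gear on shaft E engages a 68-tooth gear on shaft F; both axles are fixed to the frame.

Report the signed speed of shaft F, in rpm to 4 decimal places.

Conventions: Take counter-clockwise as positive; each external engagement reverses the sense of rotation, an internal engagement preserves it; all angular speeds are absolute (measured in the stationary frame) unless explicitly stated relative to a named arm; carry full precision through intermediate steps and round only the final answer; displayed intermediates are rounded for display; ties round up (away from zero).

-2698.1909 rpm

recognized (6 fixed axles, 5 meshes): fixed-axis compound train
mesh 1 [87T→37T]: ω = 3418.0000×87/37 = 8036.9189 rpm, sense flips to −
mesh 2 [39T→50T]: ω = 8036.9189×39/50 = 6268.7968 rpm, sense flips to +
mesh 3 [25T→41T]: ω = 6268.7968×25/41 = 3822.4370 rpm, sense flips to −
mesh 4 [48T→37T]: ω = 3822.4370×48/37 = 4958.8372 rpm, sense flips to +
mesh 5 [37T→68T]: ω = 4958.8372×37/68 = 2698.1909 rpm, sense flips to −
signed output speed = -2698.1909 rpm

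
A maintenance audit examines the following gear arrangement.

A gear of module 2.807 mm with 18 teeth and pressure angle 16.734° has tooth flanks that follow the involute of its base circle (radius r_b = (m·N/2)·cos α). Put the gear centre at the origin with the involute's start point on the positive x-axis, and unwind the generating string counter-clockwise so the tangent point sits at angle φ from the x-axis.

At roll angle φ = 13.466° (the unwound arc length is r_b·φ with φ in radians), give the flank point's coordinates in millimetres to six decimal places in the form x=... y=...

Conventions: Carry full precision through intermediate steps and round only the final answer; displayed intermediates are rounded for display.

recognized (one wheel, involute flank): single-mesh tooth geometry, m = 2.807, N = 18
pitch radius r_p = m·N/2 = 2.807·18/2 = 25.263000
base radius r_b = r_p·cos α = 25.263000·cos 16.734° = 24.193158
roll angle φ = 13.466° = 0.23502604 rad
x = r_b·(cos φ + φ·sin φ) = 24.852140
y = r_b·(sin φ − φ·cos φ) = 0.104116

x=24.852140 y=0.104116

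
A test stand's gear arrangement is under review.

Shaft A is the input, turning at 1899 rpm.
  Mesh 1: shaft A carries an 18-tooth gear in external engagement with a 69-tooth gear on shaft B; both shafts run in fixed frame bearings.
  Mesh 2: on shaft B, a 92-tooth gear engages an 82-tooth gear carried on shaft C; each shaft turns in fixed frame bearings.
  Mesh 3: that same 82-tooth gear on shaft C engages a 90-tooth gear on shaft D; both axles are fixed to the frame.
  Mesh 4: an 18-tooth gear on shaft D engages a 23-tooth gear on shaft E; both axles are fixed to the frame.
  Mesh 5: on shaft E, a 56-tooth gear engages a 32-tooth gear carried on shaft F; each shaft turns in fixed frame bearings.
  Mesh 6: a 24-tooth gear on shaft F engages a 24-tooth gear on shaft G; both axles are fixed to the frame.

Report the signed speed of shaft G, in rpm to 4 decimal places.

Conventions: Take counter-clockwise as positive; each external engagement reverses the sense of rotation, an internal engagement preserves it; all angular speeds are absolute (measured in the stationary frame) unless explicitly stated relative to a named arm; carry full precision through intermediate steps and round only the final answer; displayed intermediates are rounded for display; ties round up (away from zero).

6-mesh fixed-axis compound train (all bearings frame-fixed)
mesh 1 [18T→69T]: ω = 1899.0000×18/69 = 495.3913 rpm, sense flips to −
mesh 2 [92T→82T]: ω = 495.3913×92/82 = 555.8049 rpm, sense flips to +
mesh 3 [82T→90T]: ω = 555.8049×82/90 = 506.4000 rpm, sense flips to −
mesh 4 [18T→23T]: ω = 506.4000×18/23 = 396.3130 rpm, sense flips to +
mesh 5 [56T→32T]: ω = 396.3130×56/32 = 693.5478 rpm, sense flips to −
mesh 6 [24T→24T]: ω = 693.5478×24/24 = 693.5478 rpm, sense flips to +
signed output speed = +693.5478 rpm

+693.5478 rpm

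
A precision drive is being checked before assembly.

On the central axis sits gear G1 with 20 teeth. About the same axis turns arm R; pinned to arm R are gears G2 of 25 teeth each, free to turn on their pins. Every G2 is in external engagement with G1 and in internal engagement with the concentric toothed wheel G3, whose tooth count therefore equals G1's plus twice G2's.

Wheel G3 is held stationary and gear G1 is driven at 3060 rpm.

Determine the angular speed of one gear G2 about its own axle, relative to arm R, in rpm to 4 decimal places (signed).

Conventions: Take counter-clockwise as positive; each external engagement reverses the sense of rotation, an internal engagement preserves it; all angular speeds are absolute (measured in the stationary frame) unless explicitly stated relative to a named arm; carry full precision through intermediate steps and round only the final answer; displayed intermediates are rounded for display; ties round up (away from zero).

-1904.0000 rpm

planetary set (20T centre, 25T on arm, 70T internal) — Willis relation
normalise by the input: solve with ω_sun = 1, then scale by 3060 rpm
ring teeth: 20 + 2·25 = 70
20(ω_sun−ω_arm) = −70(ω_ring−ω_arm),  ω_ring = 0, ω_sun = 1
20(1−ω_arm) = −70(0−ω_arm)  ⇒  90·ω_arm = 20  ⇒  ω_arm = 2/9
sun–planet mesh: 20·(1−2/9) = −25·(ω_p−ω_arm)  ⇒  ω_p−ω_arm = -28/45
scale: ω_p−ω_arm = -28/45 × 3060 rpm = -1904.0000 rpm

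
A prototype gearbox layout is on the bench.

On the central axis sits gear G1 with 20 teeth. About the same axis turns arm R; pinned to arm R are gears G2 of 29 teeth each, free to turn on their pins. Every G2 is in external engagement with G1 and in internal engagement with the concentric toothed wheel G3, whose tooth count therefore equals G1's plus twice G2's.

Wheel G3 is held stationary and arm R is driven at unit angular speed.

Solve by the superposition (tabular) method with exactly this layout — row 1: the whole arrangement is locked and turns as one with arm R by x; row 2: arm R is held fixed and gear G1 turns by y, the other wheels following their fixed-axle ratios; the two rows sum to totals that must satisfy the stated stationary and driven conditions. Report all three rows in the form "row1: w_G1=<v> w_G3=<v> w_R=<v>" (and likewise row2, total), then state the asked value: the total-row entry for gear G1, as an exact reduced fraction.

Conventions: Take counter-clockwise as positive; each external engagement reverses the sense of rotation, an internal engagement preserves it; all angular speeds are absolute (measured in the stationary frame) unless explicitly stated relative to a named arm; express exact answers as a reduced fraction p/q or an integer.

topology: planetary set — G1 20T / G2 29T / G3 78T, arm = carrier (Willis)
superposition row 1 [locked train]: every member turns x
row 2 (arm held, sun turns y): ω_ring = −(20/78)·y, ω_arm = 0
boundary: total ω_ring = x − (20/78)·y = 0 and total ω_arm = x = 1  ⇒  y = 39/10, x = 1
row 2 ring = −(20/78)·39/10 = -1
totals (row 1 + row 2): sun 1 + 39/10 = 49/10, ring 1 + (-1) = 0, arm 1 + 0 = 1
asked cell (total, sun) = 49/10

row1: w_G1=1 w_G3=1 w_R=1
row2: w_G1=39/10 w_G3=-1 w_R=0
total: w_G1=49/10 w_G3=0 w_R=1
asked value: 49/10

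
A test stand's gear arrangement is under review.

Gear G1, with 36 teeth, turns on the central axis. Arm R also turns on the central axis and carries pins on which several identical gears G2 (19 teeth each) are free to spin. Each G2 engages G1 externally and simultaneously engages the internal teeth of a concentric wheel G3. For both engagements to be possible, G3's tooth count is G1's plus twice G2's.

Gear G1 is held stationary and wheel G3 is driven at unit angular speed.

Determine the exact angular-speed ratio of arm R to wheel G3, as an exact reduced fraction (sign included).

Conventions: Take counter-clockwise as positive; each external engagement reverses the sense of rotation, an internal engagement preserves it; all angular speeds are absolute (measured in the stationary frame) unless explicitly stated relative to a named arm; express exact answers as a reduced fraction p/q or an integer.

37/55

planetary set (36T centre, 19T on arm, 74T internal) — Willis relation
ring teeth: 36 + 2·19 = 74
36(ω_sun−ω_arm) = −74(ω_ring−ω_arm),  ω_sun = 0, ω_ring = 1
36(0−ω_arm) = −74(1−ω_arm)  ⇒  110·ω_arm = 74  ⇒  ω_arm = 37/55
ω_out/ω_in = 37/55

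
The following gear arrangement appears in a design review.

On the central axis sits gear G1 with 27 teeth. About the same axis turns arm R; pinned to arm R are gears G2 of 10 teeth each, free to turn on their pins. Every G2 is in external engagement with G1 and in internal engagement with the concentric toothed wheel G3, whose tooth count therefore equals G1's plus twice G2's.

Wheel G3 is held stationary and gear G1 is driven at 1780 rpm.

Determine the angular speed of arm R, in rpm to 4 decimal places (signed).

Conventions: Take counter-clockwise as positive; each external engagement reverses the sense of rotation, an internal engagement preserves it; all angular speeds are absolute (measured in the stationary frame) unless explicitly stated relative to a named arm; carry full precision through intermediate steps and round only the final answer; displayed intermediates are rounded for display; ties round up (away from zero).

+649.4595 rpm

class = planetary set [G3 = 27+2·10 = 47; Willis about the carrier]
normalise by the input: solve with ω_sun = 1, then scale by 1780 rpm
ring teeth: 27 + 2·10 = 47
27(ω_sun−ω_arm) = −47(ω_ring−ω_arm),  ω_ring = 0, ω_sun = 1
27(1−ω_arm) = −47(0−ω_arm)  ⇒  74·ω_arm = 27  ⇒  ω_arm = 27/74
scale: ω_arm = 27/74 × 1780 rpm = +649.4595 rpm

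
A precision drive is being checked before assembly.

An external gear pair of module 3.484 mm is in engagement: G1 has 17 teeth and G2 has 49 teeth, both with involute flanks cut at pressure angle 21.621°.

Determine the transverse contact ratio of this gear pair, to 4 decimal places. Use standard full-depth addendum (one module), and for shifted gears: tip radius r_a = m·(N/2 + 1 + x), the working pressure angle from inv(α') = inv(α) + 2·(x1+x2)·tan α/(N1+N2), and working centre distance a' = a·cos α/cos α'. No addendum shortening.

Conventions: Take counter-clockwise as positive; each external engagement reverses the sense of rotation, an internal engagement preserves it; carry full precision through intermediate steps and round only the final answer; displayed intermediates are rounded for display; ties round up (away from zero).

recognized (one external pair, fixed centres): single-mesh tooth geometry, m = 3.484, N1 = 17, N2 = 49
base radii: r_b1 = 27.530403, r_b2 = 79.352339
tip radii: r_a1 = 33.098000, r_a2 = 88.842000
no profile shift: α' = α, a' = a
action lengths: √(r_a1²−r_b1²) = 18.372656, √(r_a2²−r_b2²) = 39.951311
base pitch p_b = π·m·cos α = 10.175213
CR = (18.372656 + 39.951311 − 114.972000·sin 21.62100°)/10.175213 = 1.568594
contact ratio ≈ 1.5686

1.5686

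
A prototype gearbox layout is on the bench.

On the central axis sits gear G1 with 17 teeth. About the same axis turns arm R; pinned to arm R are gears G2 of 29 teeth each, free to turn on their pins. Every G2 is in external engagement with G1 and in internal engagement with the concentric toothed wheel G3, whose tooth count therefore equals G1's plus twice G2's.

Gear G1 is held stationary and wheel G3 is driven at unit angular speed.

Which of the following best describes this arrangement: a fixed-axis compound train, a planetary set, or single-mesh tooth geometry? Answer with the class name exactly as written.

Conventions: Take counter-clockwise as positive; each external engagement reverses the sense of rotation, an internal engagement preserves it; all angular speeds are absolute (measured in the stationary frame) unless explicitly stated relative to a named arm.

planetary set

planetary set (17T centre, 29T on arm, 75T internal) — Willis relation
classification: planetary set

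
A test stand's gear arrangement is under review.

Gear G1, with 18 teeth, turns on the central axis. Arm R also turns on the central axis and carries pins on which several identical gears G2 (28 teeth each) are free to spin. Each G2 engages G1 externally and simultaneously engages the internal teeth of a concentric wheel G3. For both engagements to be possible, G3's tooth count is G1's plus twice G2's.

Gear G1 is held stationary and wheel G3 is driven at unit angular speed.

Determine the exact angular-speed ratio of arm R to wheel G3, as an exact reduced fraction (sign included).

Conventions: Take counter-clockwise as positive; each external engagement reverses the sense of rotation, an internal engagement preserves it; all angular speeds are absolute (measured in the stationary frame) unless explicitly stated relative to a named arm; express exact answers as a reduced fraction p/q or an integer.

37/46

class = planetary set [G3 = 18+2·28 = 74; Willis about the carrier]
ring teeth: 18 + 2·28 = 74
18(ω_sun−ω_arm) = −74(ω_ring−ω_arm),  ω_sun = 0, ω_ring = 1
18(0−ω_arm) = −74(1−ω_arm)  ⇒  92·ω_arm = 74  ⇒  ω_arm = 37/46
ω_out/ω_in = 37/46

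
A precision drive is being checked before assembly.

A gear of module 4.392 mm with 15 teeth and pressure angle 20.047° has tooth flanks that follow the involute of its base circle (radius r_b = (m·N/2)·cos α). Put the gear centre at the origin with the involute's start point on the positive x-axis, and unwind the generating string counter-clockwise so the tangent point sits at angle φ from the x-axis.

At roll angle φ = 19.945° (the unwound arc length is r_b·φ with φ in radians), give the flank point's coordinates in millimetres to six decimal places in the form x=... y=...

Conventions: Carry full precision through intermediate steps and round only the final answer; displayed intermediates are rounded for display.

x=32.762681 y=0.429854

topology: single-mesh involute geometry — m = 4.392, N = 15
pitch radius r_p = m·N/2 = 4.392·15/2 = 32.940000
base radius r_b = r_p·cos α = 32.940000·cos 20.047° = 30.944223
roll angle φ = 19.945° = 0.34810592 rad
x = r_b·(cos φ + φ·sin φ) = 32.762681
y = r_b·(sin φ − φ·cos φ) = 0.429854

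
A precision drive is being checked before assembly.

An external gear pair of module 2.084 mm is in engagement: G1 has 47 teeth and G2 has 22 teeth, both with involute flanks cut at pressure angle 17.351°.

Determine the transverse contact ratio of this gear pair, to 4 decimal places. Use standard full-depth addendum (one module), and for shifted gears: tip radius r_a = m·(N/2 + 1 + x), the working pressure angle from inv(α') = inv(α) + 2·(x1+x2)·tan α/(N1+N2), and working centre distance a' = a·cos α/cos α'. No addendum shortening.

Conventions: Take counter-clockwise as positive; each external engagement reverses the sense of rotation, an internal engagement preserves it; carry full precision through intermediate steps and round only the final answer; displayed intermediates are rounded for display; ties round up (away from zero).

single-mesh involute tooth geometry (47T engaging 22T at module 2.084)
base radii: r_b1 = 46.745474, r_b2 = 21.880860
tip radii: r_a1 = 51.058000, r_a2 = 25.008000
no profile shift: α' = α, a' = a
action lengths: √(r_a1²−r_b1²) = 20.537285, √(r_a2²−r_b2²) = 12.109006
base pitch p_b = π·m·cos α = 6.249159
CR = (20.537285 + 12.109006 − 71.898000·sin 17.35100°)/6.249159 = 1.792967
contact ratio ≈ 1.7930

1.7930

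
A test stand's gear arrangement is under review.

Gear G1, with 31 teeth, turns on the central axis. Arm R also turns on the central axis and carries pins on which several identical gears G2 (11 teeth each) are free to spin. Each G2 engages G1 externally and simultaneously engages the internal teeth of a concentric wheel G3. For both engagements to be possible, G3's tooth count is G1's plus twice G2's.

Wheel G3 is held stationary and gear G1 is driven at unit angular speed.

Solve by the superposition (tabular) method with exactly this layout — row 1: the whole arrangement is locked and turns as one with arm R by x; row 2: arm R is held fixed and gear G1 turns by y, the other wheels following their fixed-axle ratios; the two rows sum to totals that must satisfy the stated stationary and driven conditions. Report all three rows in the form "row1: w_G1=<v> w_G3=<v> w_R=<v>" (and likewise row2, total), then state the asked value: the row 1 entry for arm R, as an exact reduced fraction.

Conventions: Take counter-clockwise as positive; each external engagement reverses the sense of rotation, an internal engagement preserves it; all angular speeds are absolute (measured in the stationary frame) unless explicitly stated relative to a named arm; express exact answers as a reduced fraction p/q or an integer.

row1: w_G1=31/84 w_G3=31/84 w_R=31/84
row2: w_G1=53/84 w_G3=-31/84 w_R=0
total: w_G1=1 w_G3=0 w_R=31/84
asked value: 31/84

class = planetary set [G3 = 31+2·11 = 53; Willis about the carrier]
row 1 (train locked, turned with arm): all members turn x
row 2 — arm fixed, fixed-axis ratios: sun y, ring −(31/53)·y, arm 0
boundary: total ω_ring = x − (31/53)·y = 0 and total ω_sun = x + y = 1  ⇒  y = 53/84, x = 31/84
row 2 ring = −(31/53)·53/84 = -31/84
totals (row 1 + row 2): sun 31/84 + 53/84 = 1, ring 31/84 + (-31/84) = 0, arm 31/84 + 0 = 31/84
asked cell (row1, arm) = 31/84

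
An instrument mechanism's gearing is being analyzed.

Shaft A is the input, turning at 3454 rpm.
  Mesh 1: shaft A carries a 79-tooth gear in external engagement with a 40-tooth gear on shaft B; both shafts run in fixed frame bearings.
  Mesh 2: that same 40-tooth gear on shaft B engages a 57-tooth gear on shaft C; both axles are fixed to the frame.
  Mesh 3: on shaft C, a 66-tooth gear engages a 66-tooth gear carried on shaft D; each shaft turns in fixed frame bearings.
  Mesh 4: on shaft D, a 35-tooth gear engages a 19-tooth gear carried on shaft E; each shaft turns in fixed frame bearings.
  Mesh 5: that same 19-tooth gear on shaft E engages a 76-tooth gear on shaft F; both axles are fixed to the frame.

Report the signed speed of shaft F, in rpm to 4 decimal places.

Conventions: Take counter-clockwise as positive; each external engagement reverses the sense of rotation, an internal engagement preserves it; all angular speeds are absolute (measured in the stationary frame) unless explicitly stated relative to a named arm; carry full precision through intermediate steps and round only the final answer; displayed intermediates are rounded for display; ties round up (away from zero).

topology: fixed-axis compound train — 5 meshes, A→F
mesh 1 [79T→40T]: ω = 3454.0000×79/40 = 6821.6500 rpm, sense flips to −
mesh 2 [40T→57T]: ω = 6821.6500×40/57 = 4787.1228 rpm, sense flips to +
mesh 3 [66T→66T]: ω = 4787.1228×66/66 = 4787.1228 rpm, sense flips to −
mesh 4 [35T→19T]: ω = 4787.1228×35/19 = 8818.3841 rpm, sense flips to +
mesh 5 [19T→76T]: ω = 8818.3841×19/76 = 2204.5960 rpm, sense flips to −
signed output speed = -2204.5960 rpm

-2204.5960 rpm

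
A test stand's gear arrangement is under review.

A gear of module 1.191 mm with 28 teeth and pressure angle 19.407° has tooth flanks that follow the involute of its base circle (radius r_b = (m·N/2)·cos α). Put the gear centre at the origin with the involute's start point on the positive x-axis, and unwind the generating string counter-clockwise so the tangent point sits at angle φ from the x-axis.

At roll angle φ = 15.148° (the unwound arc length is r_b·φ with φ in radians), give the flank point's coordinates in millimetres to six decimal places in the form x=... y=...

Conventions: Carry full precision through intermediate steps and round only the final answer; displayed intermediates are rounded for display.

x=16.266681 y=0.096200

topology: single-mesh involute geometry — m = 1.191, N = 28
pitch radius r_p = m·N/2 = 1.191·28/2 = 16.674000
base radius r_b = r_p·cos α = 16.674000·cos 19.407° = 15.726618
roll angle φ = 15.148° = 0.26438248 rad
x = r_b·(cos φ + φ·sin φ) = 16.266681
y = r_b·(sin φ − φ·cos φ) = 0.096200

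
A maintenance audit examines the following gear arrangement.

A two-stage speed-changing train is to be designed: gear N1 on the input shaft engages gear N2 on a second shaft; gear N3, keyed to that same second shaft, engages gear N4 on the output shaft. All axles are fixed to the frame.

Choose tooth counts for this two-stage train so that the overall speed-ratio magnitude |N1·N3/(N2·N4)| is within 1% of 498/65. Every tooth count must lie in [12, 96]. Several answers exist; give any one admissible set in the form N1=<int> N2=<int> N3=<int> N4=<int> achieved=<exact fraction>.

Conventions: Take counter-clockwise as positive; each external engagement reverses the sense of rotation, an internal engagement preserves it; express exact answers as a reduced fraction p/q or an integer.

2-stage fixed-axis compound train for ratio 498/65
target = 498/65 in lowest terms: an exact hit needs N1·N3 = k·498 and N2·N4 = k·65 for one integer k, every count in [12, 96]; additionally prefer no 1:1 stage (N1 ≠ N2, N3 ≠ N4)
k = 1…2: no 1:1-free in-range split of k·498 and k·65 into factor pairs; take k = 3
k = 3: N1·N3 = 1494 = 18·83, N2·N4 = 195 = 13·15
achieved = 18·83/(13·15) = 498/65; |achieved − target| = 0 ≤ 249/3250 ✓

N1=18 N2=13 N3=83 N4=15 achieved=498/65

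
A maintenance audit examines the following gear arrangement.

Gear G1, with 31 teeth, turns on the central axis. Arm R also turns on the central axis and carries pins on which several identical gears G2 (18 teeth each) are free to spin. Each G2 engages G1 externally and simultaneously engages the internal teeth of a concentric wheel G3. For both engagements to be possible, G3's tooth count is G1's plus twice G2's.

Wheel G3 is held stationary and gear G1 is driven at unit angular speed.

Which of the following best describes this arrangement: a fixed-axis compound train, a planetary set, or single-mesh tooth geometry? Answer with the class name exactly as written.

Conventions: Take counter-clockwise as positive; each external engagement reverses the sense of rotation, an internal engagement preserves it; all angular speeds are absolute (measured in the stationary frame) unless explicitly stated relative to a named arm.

class = planetary set [G3 = 31+2·18 = 67; Willis about the carrier]
classification: planetary set

planetary set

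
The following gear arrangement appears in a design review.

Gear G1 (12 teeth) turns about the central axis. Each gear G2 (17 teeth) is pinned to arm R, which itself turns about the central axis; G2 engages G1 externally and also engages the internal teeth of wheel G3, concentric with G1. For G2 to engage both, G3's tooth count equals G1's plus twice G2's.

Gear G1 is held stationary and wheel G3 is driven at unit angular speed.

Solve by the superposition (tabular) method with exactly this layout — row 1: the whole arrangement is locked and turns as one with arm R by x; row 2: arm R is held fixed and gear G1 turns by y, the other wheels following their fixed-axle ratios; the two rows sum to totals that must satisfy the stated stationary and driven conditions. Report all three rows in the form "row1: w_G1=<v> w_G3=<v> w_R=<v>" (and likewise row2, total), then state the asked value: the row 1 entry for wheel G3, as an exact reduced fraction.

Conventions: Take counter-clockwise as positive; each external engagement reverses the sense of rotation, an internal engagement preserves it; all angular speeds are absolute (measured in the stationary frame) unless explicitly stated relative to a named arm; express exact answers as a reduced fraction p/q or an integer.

row1: w_G1=23/29 w_G3=23/29 w_R=23/29
row2: w_G1=-23/29 w_G3=6/29 w_R=0
total: w_G1=0 w_G3=1 w_R=23/29
asked value: 23/29

class = planetary set [G3 = 12+2·17 = 46; Willis about the carrier]
superposition row 1 [locked train]: every member turns x
row 2: sun turns y, ring = −(12/46)·y, arm 0
boundary: total ω_sun = x + y = 0 and total ω_ring = x − (12/46)·y = 1  ⇒  y = -23/29, x = 23/29
row 2 ring = −(12/46)·(-23/29) = 6/29
totals (row 1 + row 2): sun 23/29 + (-23/29) = 0, ring 23/29 + 6/29 = 1, arm 23/29 + 0 = 23/29
asked cell (row1, ring) = 23/29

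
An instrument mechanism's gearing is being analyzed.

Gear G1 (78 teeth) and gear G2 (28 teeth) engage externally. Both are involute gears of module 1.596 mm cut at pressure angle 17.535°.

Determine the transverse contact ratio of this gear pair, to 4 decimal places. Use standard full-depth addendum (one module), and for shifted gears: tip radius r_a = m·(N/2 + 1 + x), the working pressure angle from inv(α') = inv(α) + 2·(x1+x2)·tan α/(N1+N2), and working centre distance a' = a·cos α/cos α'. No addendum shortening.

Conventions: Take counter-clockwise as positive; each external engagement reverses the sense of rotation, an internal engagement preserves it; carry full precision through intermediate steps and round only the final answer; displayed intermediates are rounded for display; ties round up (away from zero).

1.8712

recognized (one external pair, fixed centres): single-mesh tooth geometry, m = 1.596, N1 = 78, N2 = 28
base radii: r_b1 = 59.351713, r_b2 = 21.305743
tip radii: r_a1 = 63.840000, r_a2 = 23.940000
no profile shift: α' = α, a' = a
action lengths: √(r_a1²−r_b1²) = 23.514246, √(r_a2²−r_b2²) = 10.917367
base pitch p_b = π·m·cos α = 4.780998
CR = (23.514246 + 10.917367 − 84.588000·sin 17.53500°)/4.780998 = 1.871207
contact ratio ≈ 1.8712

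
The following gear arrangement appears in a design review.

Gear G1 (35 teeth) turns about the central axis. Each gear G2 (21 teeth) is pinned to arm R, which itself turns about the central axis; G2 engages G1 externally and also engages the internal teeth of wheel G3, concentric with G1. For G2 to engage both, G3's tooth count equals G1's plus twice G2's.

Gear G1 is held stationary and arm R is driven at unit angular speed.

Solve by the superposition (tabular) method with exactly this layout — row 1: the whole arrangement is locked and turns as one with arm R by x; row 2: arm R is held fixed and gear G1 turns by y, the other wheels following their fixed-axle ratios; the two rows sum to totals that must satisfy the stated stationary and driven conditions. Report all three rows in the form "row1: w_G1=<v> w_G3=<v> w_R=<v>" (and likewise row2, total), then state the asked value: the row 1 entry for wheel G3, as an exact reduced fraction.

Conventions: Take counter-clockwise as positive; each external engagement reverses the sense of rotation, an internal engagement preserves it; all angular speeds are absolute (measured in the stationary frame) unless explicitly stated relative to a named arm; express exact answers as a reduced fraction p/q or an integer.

row1: w_G1=1 w_G3=1 w_R=1
row2: w_G1=-1 w_G3=5/11 w_R=0
total: w_G1=0 w_G3=16/11 w_R=1
asked value: 1

planetary set (35T centre, 21T on arm, 77T internal) — Willis relation
superposition row 1 [locked train]: every member turns x
row 2: sun turns y, ring = −(35/77)·y, arm 0
boundary: total ω_sun = x + y = 0 and total ω_arm = x = 1  ⇒  y = -1, x = 1
row 2 ring = −(35/77)·(-1) = 5/11
totals (row 1 + row 2): sun 1 + (-1) = 0, ring 1 + 5/11 = 16/11, arm 1 + 0 = 1
asked cell (row1, ring) = 1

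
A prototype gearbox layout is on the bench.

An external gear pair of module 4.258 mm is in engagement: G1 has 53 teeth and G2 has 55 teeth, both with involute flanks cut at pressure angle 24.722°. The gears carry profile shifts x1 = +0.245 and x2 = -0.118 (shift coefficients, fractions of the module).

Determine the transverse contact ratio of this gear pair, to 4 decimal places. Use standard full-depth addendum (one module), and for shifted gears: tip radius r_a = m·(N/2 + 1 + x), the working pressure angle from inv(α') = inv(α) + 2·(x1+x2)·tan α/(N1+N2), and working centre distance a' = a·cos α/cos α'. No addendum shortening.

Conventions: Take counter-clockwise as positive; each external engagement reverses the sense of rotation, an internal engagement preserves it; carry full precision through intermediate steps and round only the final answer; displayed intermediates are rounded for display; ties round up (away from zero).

class = single-mesh tooth geometry [involute pair 53T × 55T, m = 4.258]
base radii: r_b1 = 102.495225, r_b2 = 106.362969
tip radii: r_a1 = 118.138210, r_a2 = 120.850556
inv(α') = inv(24.722°) + 2·(+0.245-0.118)·tan α/(53+55) = 0.03001642  ⇒  α' = 25.01082°
a' = a·cos α / cos α' = 229.9320·cos 24.722°/cos 25.01082° = 230.469817
action lengths: √(r_a1²−r_b1²) = 58.748323, √(r_a2²−r_b2²) = 57.373998
base pitch p_b = π·m·cos α = 12.150877
CR = (58.748323 + 57.373998 − 230.469817·sin 25.01082°)/12.150877 = 1.537513
contact ratio ≈ 1.5375

1.5375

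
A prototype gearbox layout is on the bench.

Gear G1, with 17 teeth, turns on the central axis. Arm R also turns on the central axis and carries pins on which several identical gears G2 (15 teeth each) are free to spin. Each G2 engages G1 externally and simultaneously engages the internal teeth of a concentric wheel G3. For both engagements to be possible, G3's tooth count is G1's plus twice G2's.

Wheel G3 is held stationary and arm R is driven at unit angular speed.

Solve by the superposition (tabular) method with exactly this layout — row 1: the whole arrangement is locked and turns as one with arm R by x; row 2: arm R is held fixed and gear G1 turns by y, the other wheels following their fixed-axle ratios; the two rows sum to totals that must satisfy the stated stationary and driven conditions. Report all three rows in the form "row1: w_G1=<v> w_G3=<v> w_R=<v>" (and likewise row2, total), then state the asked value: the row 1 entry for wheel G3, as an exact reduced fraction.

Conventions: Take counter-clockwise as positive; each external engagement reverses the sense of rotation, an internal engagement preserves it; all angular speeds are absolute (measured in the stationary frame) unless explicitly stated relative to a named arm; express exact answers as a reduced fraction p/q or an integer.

recognized (axles ride arm R): planetary set, 17/15/47 teeth
row 1 (train locked, turned with arm): all members turn x
row 2: sun turns y, ring = −(17/47)·y, arm 0
boundary: total ω_ring = x − (17/47)·y = 0 and total ω_arm = x = 1  ⇒  y = 47/17, x = 1
row 2 ring = −(17/47)·47/17 = -1
totals (row 1 + row 2): sun 1 + 47/17 = 64/17, ring 1 + (-1) = 0, arm 1 + 0 = 1
asked cell (row1, ring) = 1

row1: w_G1=1 w_G3=1 w_R=1
row2: w_G1=47/17 w_G3=-1 w_R=0
total: w_G1=64/17 w_G3=0 w_R=1
asked value: 1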